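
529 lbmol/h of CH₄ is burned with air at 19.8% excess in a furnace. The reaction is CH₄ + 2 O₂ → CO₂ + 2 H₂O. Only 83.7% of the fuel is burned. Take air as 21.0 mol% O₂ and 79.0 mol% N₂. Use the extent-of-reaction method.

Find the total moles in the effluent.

6560 lbmol/h

Stoichiometric O₂ = 2 × 529 = 1058 lbmol/h; O₂ fed = 1058 × 1.198 = 1267 lbmol/h.
N₂ fed = 1267 × 79/21 = 4768 lbmol/h.
Fuel reacted = 0.837 × 529 → ξ = 442.8 lbmol/h.
Outlet (n = n₀ + ν ξ):
  CH₄: 529 − 1(442.8) = 86.23
  O₂: 1267 − 2(442.8) = 381.9
  N₂: 4768 (inert)
  CO₂: 0 + 1(442.8) = 442.8
  H₂O: 0 + 2(442.8) = 885.5
Total out = 86.23 + 381.9 + 4768 + 442.8 + 885.5 = 6565 lbmol/h.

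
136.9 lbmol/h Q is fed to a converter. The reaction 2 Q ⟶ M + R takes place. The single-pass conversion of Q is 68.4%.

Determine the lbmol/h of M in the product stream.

Q reacted = 0.684 × 136.9 = 93.64 lbmol/h; ν_Q = −2, so ξ = 93.64/2 = 46.82 lbmol/h.
Outlet amounts (n = n₀ + ν ξ):
  Q: 136.9 − 2(46.82) = 43.26
  M: 0 + 1(46.82) = 46.82
  R: 0 + 1(46.82) = 46.82

46.8 lbmol/h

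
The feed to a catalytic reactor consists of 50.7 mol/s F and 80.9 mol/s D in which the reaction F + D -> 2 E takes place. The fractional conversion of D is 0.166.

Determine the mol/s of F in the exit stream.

D reacted = 0.166 × 80.9 = 13.43 mol/s; ν_D = −1, so ξ = 13.43/1 = 13.43 mol/s.
Outlet amounts (n = n₀ + ν ξ):
  F: 50.7 − 1(13.43) = 37.27
  D: 80.9 − 1(13.43) = 67.47
  E: 0 + 2(13.43) = 26.86

37.3 mol/s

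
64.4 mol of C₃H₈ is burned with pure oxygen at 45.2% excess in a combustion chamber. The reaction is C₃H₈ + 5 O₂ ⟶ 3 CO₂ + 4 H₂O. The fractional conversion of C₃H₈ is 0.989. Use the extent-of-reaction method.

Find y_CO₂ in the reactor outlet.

Stoichiometric O₂ = 5 × 64.4 = 322 mol; O₂ fed = 322 × 1.452 = 467.5 mol.
Fuel reacted = 0.989 × 64.4 → ξ = 63.69 mol.
Outlet (n = n₀ + ν ξ):
  C₃H₈: 64.4 − 1(63.69) = 0.7084
  O₂: 467.5 − 5(63.69) = 149.1
  CO₂: 0 + 3(63.69) = 191.1
  H₂O: 0 + 4(63.69) = 254.8
Total out = 595.6 mol; y_CO₂ = 191.1 / 595.6 = 0.3208.

0.321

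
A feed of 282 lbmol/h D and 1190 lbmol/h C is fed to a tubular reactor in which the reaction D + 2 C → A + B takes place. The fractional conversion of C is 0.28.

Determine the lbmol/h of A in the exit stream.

167 lbmol/h

C reacted = 0.28 × 1190 = 333.2 lbmol/h; ν_C = −2, so ξ = 333.2/2 = 166.6 lbmol/h.
Outlet amounts (n = n₀ + ν ξ):
  D: 282 − 1(166.6) = 115.4
  C: 1190 − 2(166.6) = 856.8
  A: 0 + 1(166.6) = 166.6
  B: 0 + 1(166.6) = 166.6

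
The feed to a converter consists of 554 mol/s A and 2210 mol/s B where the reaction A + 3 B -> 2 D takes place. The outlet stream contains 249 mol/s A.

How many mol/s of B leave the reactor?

1300 mol/s

For A: n = n₀ − 1ξ → 249 = 554 − 1ξ, giving ξ = 305 mol/s.
Outlet amounts (n = n₀ + ν ξ):
  A: 554 − 1(305) = 249
  B: 2210 − 3(305) = 1295
  D: 0 + 2(305) = 610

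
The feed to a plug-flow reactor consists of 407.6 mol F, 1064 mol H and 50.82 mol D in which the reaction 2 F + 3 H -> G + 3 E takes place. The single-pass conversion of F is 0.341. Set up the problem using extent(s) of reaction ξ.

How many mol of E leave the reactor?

208 mol

F reacted = 0.341 × 407.6 = 139 mol; ν_F = −2, so ξ = 139/2 = 69.5 mol.
Outlet amounts (n = n₀ + ν ξ):
  F: 407.6 − 2(69.5) = 268.6
  H: 1064 − 3(69.5) = 855.5
  G: 0 + 1(69.5) = 69.5
  E: 0 + 3(69.5) = 208.5
  D: 50.82 (inert)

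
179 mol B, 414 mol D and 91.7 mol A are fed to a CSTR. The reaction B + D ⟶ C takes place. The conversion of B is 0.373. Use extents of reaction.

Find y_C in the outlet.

0.108

B reacted = 0.373 × 179 = 66.77 mol; ν_B = −1, so ξ = 66.77/1 = 66.77 mol.
Outlet amounts (n = n₀ + ν ξ):
  B: 179 − 1(66.77) = 112.2
  D: 414 − 1(66.77) = 347.2
  C: 0 + 1(66.77) = 66.77
  A: 91.7 (inert)
Total out = 617.9 mol; y_C = 66.77 / 617.9 = 0.108.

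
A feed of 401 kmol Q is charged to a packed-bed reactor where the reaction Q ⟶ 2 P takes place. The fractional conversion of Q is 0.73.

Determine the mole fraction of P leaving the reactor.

0.844

Q reacted = 0.73 × 401 = 292.7 kmol; ν_Q = −1, so ξ = 292.7/1 = 292.7 kmol.
Outlet amounts (n = n₀ + ν ξ):
  Q: 401 − 1(292.7) = 108.3
  P: 0 + 2(292.7) = 585.5
Total out = 693.7 kmol; y_P = 585.5 / 693.7 = 0.8439.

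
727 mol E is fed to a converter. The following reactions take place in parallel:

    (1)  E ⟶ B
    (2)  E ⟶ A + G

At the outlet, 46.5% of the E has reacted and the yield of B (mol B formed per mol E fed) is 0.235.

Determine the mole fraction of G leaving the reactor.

Yield of B: 1ξ₁ / 727 = 0.235 → ξ₁ = 170.8 mol.
Conversion of E: 1ξ₁ + 1ξ₂ = 0.465 × 727 = 338.1 → ξ₂ = 167.2 mol.
Outlet amounts (n = n₀ + Σ ν·ξ):
  E: 727 − 1(170.8) − 1(167.2) = 388.9
  B: 0 + 1(170.8) = 170.8
  A: 0 + 1(167.2) = 167.2
  G: 0 + 1(167.2) = 167.2
Total out = 894.2 mol; y_G = 167.2 / 894.2 = 0.187.

0.187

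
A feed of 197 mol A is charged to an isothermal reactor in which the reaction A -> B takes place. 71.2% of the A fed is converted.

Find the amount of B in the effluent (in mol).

140 mol

A reacted = 0.712 × 197 = 140.3 mol; ν_A = −1, so ξ = 140.3/1 = 140.3 mol.
Outlet amounts (n = n₀ + ν ξ):
  A: 197 − 1(140.3) = 56.74
  B: 0 + 1(140.3) = 140.3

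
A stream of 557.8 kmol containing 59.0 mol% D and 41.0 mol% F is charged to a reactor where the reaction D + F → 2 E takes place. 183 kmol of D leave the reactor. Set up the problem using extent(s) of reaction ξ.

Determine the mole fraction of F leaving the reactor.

0.148

For D: n = n₀ − 1ξ → 183 = 329.1 − 1ξ, giving ξ = 146.1 kmol.
Outlet amounts (n = n₀ + ν ξ):
  D: 329.1 − 1(146.1) = 183
  F: 228.7 − 1(146.1) = 82.6
  E: 0 + 2(146.1) = 292.2
Total out = 557.8 kmol; y_F = 82.6 / 557.8 = 0.1481.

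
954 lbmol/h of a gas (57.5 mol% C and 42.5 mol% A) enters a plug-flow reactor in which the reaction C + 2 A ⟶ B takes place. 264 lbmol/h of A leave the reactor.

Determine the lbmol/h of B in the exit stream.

For A: n = n₀ − 2ξ → 264 = 405.4 − 2ξ, giving ξ = 70.72 lbmol/h.
Outlet amounts (n = n₀ + ν ξ):
  C: 548.5 − 1(70.72) = 477.8
  A: 405.4 − 2(70.72) = 264
  B: 0 + 1(70.72) = 70.72

70.7 lbmol/h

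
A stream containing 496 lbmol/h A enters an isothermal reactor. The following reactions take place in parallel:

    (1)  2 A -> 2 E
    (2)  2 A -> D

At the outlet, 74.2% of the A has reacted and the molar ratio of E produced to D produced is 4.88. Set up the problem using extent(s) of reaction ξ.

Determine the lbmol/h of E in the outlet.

261 lbmol/h

Conversion of A: A consumed = 0.742 × 496 = 368 lbmol/h = 2ξ₁ + 2ξ₂.
Selectivity: 2ξ₁ / (1ξ₂) = 4.88 → ξ₁ = 2.44 ξ₂.
Substitute: (2·2.44 + 2) ξ₂ = 368 → ξ₂ = 53.49 lbmol/h, ξ₁ = 130.5 lbmol/h.
Outlet amounts (n = n₀ + Σ ν·ξ):
  A: 496 − 2(130.5) − 2(53.49) = 128
  E: 0 + 2(130.5) = 261
  D: 0 + 1(53.49) = 53.49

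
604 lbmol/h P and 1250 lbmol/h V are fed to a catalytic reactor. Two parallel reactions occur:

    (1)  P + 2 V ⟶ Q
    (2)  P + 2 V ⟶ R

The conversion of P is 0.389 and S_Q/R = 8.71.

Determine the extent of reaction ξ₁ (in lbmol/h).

Conversion of P: P consumed = 0.389 × 604 = 235 lbmol/h = 1ξ₁ + 1ξ₂.
Selectivity: 1ξ₁ / (1ξ₂) = 8.71 → ξ₁ = 8.71 ξ₂.
Substitute: (1·8.71 + 1) ξ₂ = 235 → ξ₂ = 24.2 lbmol/h, ξ₁ = 210.8 lbmol/h.
Outlet amounts (n = n₀ + Σ ν·ξ):
  P: 604 − 1(210.8) − 1(24.2) = 369
  V: 1250 − 2(210.8) − 2(24.2) = 780.1
  Q: 0 + 1(210.8) = 210.8
  R: 0 + 1(24.2) = 24.2

ξ₁ = 211 lbmol/h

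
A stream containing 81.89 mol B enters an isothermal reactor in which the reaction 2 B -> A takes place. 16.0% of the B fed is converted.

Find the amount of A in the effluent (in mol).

B reacted = 0.16 × 81.89 = 13.1 mol; ν_B = −2, so ξ = 13.1/2 = 6.551 mol.
Outlet amounts (n = n₀ + ν ξ):
  B: 81.89 − 2(6.551) = 68.79
  A: 0 + 1(6.551) = 6.551

6.55 mol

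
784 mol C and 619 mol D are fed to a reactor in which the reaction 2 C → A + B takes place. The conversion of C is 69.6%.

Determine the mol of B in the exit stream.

273 mol

C reacted = 0.696 × 784 = 545.7 mol; ν_C = −2, so ξ = 545.7/2 = 272.8 mol.
Outlet amounts (n = n₀ + ν ξ):
  C: 784 − 2(272.8) = 238.3
  A: 0 + 1(272.8) = 272.8
  B: 0 + 1(272.8) = 272.8
  D: 619 (inert)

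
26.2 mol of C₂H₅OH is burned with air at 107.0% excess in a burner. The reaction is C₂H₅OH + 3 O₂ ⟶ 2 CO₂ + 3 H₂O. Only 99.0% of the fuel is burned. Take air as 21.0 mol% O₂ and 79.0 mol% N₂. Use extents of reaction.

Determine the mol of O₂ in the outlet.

84.9 mol

Stoichiometric O₂ = 3 × 26.2 = 78.6 mol; O₂ fed = 78.6 × 2.070 = 162.7 mol.
N₂ fed = 162.7 × 79/21 = 612.1 mol.
Fuel reacted = 0.99 × 26.2 → ξ = 25.94 mol.
Outlet (n = n₀ + ν ξ):
  C₂H₅OH: 26.2 − 1(25.94) = 0.262
  O₂: 162.7 − 3(25.94) = 84.89
  N₂: 612.1 (inert)
  CO₂: 0 + 2(25.94) = 51.88
  H₂O: 0 + 3(25.94) = 77.81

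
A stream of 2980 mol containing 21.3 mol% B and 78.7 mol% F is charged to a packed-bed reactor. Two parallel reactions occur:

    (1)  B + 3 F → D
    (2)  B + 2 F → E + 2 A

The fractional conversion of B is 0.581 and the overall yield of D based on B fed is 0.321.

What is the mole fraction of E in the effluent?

Yield of D: 1ξ₁ / 634.7 = 0.321 → ξ₁ = 203.8 mol.
Conversion of B: 1ξ₁ + 1ξ₂ = 0.581 × 634.7 = 368.8 → ξ₂ = 165 mol.
Outlet amounts (n = n₀ + Σ ν·ξ):
  B: 634.7 − 1(203.8) − 1(165) = 266
  F: 2345 − 3(203.8) − 2(165) = 1404
  D: 0 + 1(203.8) = 203.8
  E: 0 + 1(165) = 165
  A: 0 + 2(165) = 330.1
Total out = 2369 mol; y_E = 165 / 2369 = 0.06967.

0.0697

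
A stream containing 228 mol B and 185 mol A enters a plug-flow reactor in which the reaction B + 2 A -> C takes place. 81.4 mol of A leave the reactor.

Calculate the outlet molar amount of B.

For A: n = n₀ − 2ξ → 81.4 = 185 − 2ξ, giving ξ = 51.8 mol.
Outlet amounts (n = n₀ + ν ξ):
  B: 228 − 1(51.8) = 176.2
  A: 185 − 2(51.8) = 81.4
  C: 0 + 1(51.8) = 51.8

176 mol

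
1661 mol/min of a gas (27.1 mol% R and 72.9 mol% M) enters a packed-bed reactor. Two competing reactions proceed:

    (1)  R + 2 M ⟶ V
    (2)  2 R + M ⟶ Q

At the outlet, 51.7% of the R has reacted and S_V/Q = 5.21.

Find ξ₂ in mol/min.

Conversion of R: R consumed = 0.517 × 450.1 = 232.7 mol/min = 1ξ₁ + 2ξ₂.
Selectivity: 1ξ₁ / (1ξ₂) = 5.21 → ξ₁ = 5.21 ξ₂.
Substitute: (1·5.21 + 2) ξ₂ = 232.7 → ξ₂ = 32.28 mol/min, ξ₁ = 168.2 mol/min.
Outlet amounts (n = n₀ + Σ ν·ξ):
  R: 450.1 − 1(168.2) − 2(32.28) = 217.4
  M: 1211 − 2(168.2) − 1(32.28) = 842.3
  V: 0 + 1(168.2) = 168.2
  Q: 0 + 1(32.28) = 32.28

ξ₂ = 32.3 mol/min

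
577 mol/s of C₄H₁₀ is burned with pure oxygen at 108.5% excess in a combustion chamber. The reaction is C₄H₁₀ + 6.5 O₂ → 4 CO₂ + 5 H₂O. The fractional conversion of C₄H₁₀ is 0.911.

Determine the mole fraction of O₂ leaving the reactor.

0.479

Stoichiometric O₂ = 6.5 × 577 = 3750 mol/s; O₂ fed = 3750 × 2.085 = 7820 mol/s.
Fuel reacted = 0.911 × 577 → ξ = 525.6 mol/s.
Outlet (n = n₀ + ν ξ):
  C₄H₁₀: 577 − 1(525.6) = 51.35
  O₂: 7820 − 6.5(525.6) = 4403
  CO₂: 0 + 4(525.6) = 2103
  H₂O: 0 + 5(525.6) = 2628
Total out = 9185 mol/s; y_O₂ = 4403 / 9185 = 0.4794.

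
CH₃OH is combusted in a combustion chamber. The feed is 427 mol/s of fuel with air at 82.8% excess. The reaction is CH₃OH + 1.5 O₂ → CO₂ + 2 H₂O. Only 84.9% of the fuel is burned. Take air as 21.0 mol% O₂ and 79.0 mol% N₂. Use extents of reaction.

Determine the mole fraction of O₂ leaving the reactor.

0.101

Stoichiometric O₂ = 1.5 × 427 = 640.5 mol/s; O₂ fed = 640.5 × 1.828 = 1171 mol/s.
N₂ fed = 1171 × 79/21 = 4405 mol/s.
Fuel reacted = 0.849 × 427 → ξ = 362.5 mol/s.
Outlet (n = n₀ + ν ξ):
  CH₃OH: 427 − 1(362.5) = 64.48
  O₂: 1171 − 1.5(362.5) = 627
  N₂: 4405 (inert)
  CO₂: 0 + 1(362.5) = 362.5
  H₂O: 0 + 2(362.5) = 725
Total out = 6184 mol/s; y_O₂ = 627 / 6184 = 0.1014.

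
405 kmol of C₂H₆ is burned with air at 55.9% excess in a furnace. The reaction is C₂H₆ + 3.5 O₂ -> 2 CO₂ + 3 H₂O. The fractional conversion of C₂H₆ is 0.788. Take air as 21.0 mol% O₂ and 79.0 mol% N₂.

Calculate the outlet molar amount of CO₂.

638 kmol

Stoichiometric O₂ = 3.5 × 405 = 1418 kmol; O₂ fed = 1418 × 1.559 = 2210 kmol.
N₂ fed = 2210 × 79/21 = 8313 kmol.
Fuel reacted = 0.788 × 405 → ξ = 319.1 kmol.
Outlet (n = n₀ + ν ξ):
  C₂H₆: 405 − 1(319.1) = 85.86
  O₂: 2210 − 3.5(319.1) = 1093
  N₂: 8313 (inert)
  CO₂: 0 + 2(319.1) = 638.3
  H₂O: 0 + 3(319.1) = 957.4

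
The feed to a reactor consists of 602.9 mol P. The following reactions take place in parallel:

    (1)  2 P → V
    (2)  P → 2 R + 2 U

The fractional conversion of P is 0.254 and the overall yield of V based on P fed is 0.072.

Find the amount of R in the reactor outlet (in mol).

133 mol

Yield of V: 1ξ₁ / 602.9 = 0.072 → ξ₁ = 43.41 mol.
Conversion of P: 2ξ₁ + 1ξ₂ = 0.254 × 602.9 = 153.1 → ξ₂ = 66.32 mol.
Outlet amounts (n = n₀ + Σ ν·ξ):
  P: 602.9 − 2(43.41) − 1(66.32) = 449.8
  V: 0 + 1(43.41) = 43.41
  R: 0 + 2(66.32) = 132.6
  U: 0 + 2(66.32) = 132.6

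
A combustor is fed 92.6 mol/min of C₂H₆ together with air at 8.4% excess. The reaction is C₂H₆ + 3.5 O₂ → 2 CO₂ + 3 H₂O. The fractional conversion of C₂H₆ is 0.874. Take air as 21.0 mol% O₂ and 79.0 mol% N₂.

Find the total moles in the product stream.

Stoichiometric O₂ = 3.5 × 92.6 = 324.1 mol/min; O₂ fed = 324.1 × 1.084 = 351.3 mol/min.
N₂ fed = 351.3 × 79/21 = 1322 mol/min.
Fuel reacted = 0.874 × 92.6 → ξ = 80.93 mol/min.
Outlet (n = n₀ + ν ξ):
  C₂H₆: 92.6 − 1(80.93) = 11.67
  O₂: 351.3 − 3.5(80.93) = 68.06
  N₂: 1322 (inert)
  CO₂: 0 + 2(80.93) = 161.9
  H₂O: 0 + 3(80.93) = 242.8
Total out = 11.67 + 68.06 + 1322 + 161.9 + 242.8 = 1806 mol/min.

1810 mol/min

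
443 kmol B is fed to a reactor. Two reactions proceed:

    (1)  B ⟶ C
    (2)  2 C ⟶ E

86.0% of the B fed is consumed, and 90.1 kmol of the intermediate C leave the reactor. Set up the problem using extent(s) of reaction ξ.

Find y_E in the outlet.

Conversion of B: B consumed = 1ξ₁ = 0.86 × 443 → ξ₁ = 381 kmol.
C balance: n_C = 0 + 1ξ₁ − 2ξ₂ = 90.1 → ξ₂ = (1·381 − 90.1)/2 = 145.4 kmol.
Outlet amounts (n = n₀ + Σ ν·ξ):
  B: 443 − 1(381) = 62.02
  C: 0 + 1(381) − 2(145.4) = 90.1
  E: 0 + 1(145.4) = 145.4
Total out = 297.6 kmol; y_E = 145.4 / 297.6 = 0.4888.

0.489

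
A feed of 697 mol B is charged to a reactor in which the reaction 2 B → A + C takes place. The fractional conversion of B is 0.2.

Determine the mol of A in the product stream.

B reacted = 0.2 × 697 = 139.4 mol; ν_B = −2, so ξ = 139.4/2 = 69.7 mol.
Outlet amounts (n = n₀ + ν ξ):
  B: 697 − 2(69.7) = 557.6
  A: 0 + 1(69.7) = 69.7
  C: 0 + 1(69.7) = 69.7

69.7 mol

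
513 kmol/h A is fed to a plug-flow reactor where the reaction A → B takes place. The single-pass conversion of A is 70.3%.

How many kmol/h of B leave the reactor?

A reacted = 0.703 × 513 = 360.6 kmol/h; ν_A = −1, so ξ = 360.6/1 = 360.6 kmol/h.
Outlet amounts (n = n₀ + ν ξ):
  A: 513 − 1(360.6) = 152.4
  B: 0 + 1(360.6) = 360.6

361 kmol/h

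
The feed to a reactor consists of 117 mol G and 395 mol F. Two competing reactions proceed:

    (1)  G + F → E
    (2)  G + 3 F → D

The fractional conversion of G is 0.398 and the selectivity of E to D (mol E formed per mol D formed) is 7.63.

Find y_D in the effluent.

Conversion of G: G consumed = 0.398 × 117 = 46.57 mol = 1ξ₁ + 1ξ₂.
Selectivity: 1ξ₁ / (1ξ₂) = 7.63 → ξ₁ = 7.63 ξ₂.
Substitute: (1·7.63 + 1) ξ₂ = 46.57 → ξ₂ = 5.396 mol, ξ₁ = 41.17 mol.
Outlet amounts (n = n₀ + Σ ν·ξ):
  G: 117 − 1(41.17) − 1(5.396) = 70.43
  F: 395 − 1(41.17) − 3(5.396) = 337.6
  E: 0 + 1(41.17) = 41.17
  D: 0 + 1(5.396) = 5.396
Total out = 454.6 mol; y_D = 5.396 / 454.6 = 0.01187.

0.0119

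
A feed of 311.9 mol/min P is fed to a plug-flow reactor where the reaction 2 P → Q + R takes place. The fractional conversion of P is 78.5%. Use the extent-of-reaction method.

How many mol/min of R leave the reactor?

P reacted = 0.785 × 311.9 = 244.8 mol/min; ν_P = −2, so ξ = 244.8/2 = 122.4 mol/min.
Outlet amounts (n = n₀ + ν ξ):
  P: 311.9 − 2(122.4) = 67.06
  Q: 0 + 1(122.4) = 122.4
  R: 0 + 1(122.4) = 122.4

122 mol/min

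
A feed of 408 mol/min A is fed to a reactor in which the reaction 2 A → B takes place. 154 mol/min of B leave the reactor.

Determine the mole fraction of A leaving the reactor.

For B: n = n₀ + 1ξ → 154 = 0 + 1ξ, giving ξ = 154 mol/min.
Outlet amounts (n = n₀ + ν ξ):
  A: 408 − 2(154) = 100
  B: 0 + 1(154) = 154
Total out = 254 mol/min; y_A = 100 / 254 = 0.3937.

0.394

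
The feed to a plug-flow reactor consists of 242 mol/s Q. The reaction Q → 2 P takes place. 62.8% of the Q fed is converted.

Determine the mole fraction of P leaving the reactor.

Q reacted = 0.628 × 242 = 152 mol/s; ν_Q = −1, so ξ = 152/1 = 152 mol/s.
Outlet amounts (n = n₀ + ν ξ):
  Q: 242 − 1(152) = 90.02
  P: 0 + 2(152) = 304
Total out = 394 mol/s; y_P = 304 / 394 = 0.7715.

0.771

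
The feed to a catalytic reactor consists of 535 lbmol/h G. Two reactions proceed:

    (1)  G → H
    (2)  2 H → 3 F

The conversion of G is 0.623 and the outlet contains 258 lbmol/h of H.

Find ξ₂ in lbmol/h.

ξ₂ = 37.7 lbmol/h

Conversion of G: G consumed = 1ξ₁ = 0.623 × 535 → ξ₁ = 333.3 lbmol/h.
H balance: n_H = 0 + 1ξ₁ − 2ξ₂ = 258 → ξ₂ = (1·333.3 − 258)/2 = 37.65 lbmol/h.
Outlet amounts (n = n₀ + Σ ν·ξ):
  G: 535 − 1(333.3) = 201.7
  H: 0 + 1(333.3) − 2(37.65) = 258
  F: 0 + 3(37.65) = 113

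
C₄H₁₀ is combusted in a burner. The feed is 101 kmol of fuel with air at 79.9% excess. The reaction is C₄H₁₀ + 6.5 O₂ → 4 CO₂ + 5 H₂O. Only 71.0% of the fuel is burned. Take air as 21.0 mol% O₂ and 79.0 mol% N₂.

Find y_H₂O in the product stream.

Stoichiometric O₂ = 6.5 × 101 = 656.5 kmol; O₂ fed = 656.5 × 1.799 = 1181 kmol.
N₂ fed = 1181 × 79/21 = 4443 kmol.
Fuel reacted = 0.71 × 101 → ξ = 71.71 kmol.
Outlet (n = n₀ + ν ξ):
  C₄H₁₀: 101 − 1(71.71) = 29.29
  O₂: 1181 − 6.5(71.71) = 714.9
  N₂: 4443 (inert)
  CO₂: 0 + 4(71.71) = 286.8
  H₂O: 0 + 5(71.71) = 358.5
Total out = 5833 kmol; y_H₂O = 358.5 / 5833 = 0.06147.

0.0615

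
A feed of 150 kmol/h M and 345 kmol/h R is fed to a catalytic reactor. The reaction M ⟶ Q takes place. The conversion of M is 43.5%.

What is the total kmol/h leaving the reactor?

M reacted = 0.435 × 150 = 65.25 kmol/h; ν_M = −1, so ξ = 65.25/1 = 65.25 kmol/h.
Outlet amounts (n = n₀ + ν ξ):
  M: 150 − 1(65.25) = 84.75
  Q: 0 + 1(65.25) = 65.25
  R: 345 (inert)
Total out = 84.75 + 65.25 + 345 = 495 kmol/h.

495 kmol/h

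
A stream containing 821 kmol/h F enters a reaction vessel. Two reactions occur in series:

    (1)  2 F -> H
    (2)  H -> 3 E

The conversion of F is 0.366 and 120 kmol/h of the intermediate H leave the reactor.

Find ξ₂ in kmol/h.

ξ₂ = 30.2 kmol/h

Conversion of F: F consumed = 2ξ₁ = 0.366 × 821 → ξ₁ = 150.2 kmol/h.
H balance: n_H = 0 + 1ξ₁ − 1ξ₂ = 120 → ξ₂ = (1·150.2 − 120)/1 = 30.24 kmol/h.
Outlet amounts (n = n₀ + Σ ν·ξ):
  F: 821 − 2(150.2) = 520.5
  H: 0 + 1(150.2) − 1(30.24) = 120
  E: 0 + 3(30.24) = 90.73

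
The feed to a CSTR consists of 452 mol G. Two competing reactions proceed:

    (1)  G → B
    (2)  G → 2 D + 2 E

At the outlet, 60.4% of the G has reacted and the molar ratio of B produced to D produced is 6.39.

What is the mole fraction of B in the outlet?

Conversion of G: G consumed = 0.604 × 452 = 273 mol = 1ξ₁ + 1ξ₂.
Selectivity: 1ξ₁ / (2ξ₂) = 6.39 → ξ₁ = 12.78 ξ₂.
Substitute: (1·12.78 + 1) ξ₂ = 273 → ξ₂ = 19.81 mol, ξ₁ = 253.2 mol.
Outlet amounts (n = n₀ + Σ ν·ξ):
  G: 452 − 1(253.2) − 1(19.81) = 179
  B: 0 + 1(253.2) = 253.2
  D: 0 + 2(19.81) = 39.62
  E: 0 + 2(19.81) = 39.62
Total out = 511.4 mol; y_B = 253.2 / 511.4 = 0.4951.

0.495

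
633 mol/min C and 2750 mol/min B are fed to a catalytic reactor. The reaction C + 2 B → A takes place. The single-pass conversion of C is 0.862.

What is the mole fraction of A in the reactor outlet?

C reacted = 0.862 × 633 = 545.6 mol/min; ν_C = −1, so ξ = 545.6/1 = 545.6 mol/min.
Outlet amounts (n = n₀ + ν ξ):
  C: 633 − 1(545.6) = 87.35
  B: 2750 − 2(545.6) = 1659
  A: 0 + 1(545.6) = 545.6
Total out = 2292 mol/min; y_A = 545.6 / 2292 = 0.2381.

0.238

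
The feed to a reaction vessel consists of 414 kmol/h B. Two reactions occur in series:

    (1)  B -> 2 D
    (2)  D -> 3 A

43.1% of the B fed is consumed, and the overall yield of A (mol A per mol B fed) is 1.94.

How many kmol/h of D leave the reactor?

Conversion of B: B consumed = 1ξ₁ = 0.431 × 414 → ξ₁ = 178.4 kmol/h.
Yield of A: 3ξ₂ / 414 = 1.94 → ξ₂ = 267.7 kmol/h.
Outlet amounts (n = n₀ + Σ ν·ξ):
  B: 414 − 1(178.4) = 235.6
  D: 0 + 2(178.4) − 1(267.7) = 89.15
  A: 0 + 3(267.7) = 803.2

89.1 kmol/h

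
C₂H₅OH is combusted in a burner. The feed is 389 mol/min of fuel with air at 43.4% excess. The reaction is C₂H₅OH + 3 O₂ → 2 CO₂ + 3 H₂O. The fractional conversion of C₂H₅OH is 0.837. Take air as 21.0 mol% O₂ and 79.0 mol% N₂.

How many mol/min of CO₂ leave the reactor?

Stoichiometric O₂ = 3 × 389 = 1167 mol/min; O₂ fed = 1167 × 1.434 = 1673 mol/min.
N₂ fed = 1673 × 79/21 = 6295 mol/min.
Fuel reacted = 0.837 × 389 → ξ = 325.6 mol/min.
Outlet (n = n₀ + ν ξ):
  C₂H₅OH: 389 − 1(325.6) = 63.41
  O₂: 1673 − 3(325.6) = 696.7
  N₂: 6295 (inert)
  CO₂: 0 + 2(325.6) = 651.2
  H₂O: 0 + 3(325.6) = 976.8

651 mol/min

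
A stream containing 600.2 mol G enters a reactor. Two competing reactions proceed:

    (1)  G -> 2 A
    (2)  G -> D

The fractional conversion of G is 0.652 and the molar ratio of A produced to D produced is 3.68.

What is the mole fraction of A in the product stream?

Conversion of G: G consumed = 0.652 × 600.2 = 391.3 mol = 1ξ₁ + 1ξ₂.
Selectivity: 2ξ₁ / (1ξ₂) = 3.68 → ξ₁ = 1.84 ξ₂.
Substitute: (1·1.84 + 1) ξ₂ = 391.3 → ξ₂ = 137.8 mol, ξ₁ = 253.5 mol.
Outlet amounts (n = n₀ + Σ ν·ξ):
  G: 600.2 − 1(253.5) − 1(137.8) = 208.9
  A: 0 + 2(253.5) = 507.1
  D: 0 + 1(137.8) = 137.8
Total out = 853.7 mol; y_A = 507.1 / 853.7 = 0.5939.

0.594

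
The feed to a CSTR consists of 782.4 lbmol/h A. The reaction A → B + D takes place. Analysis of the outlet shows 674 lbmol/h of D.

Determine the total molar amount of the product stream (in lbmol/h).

For D: n = n₀ + 1ξ → 674 = 0 + 1ξ, giving ξ = 674 lbmol/h.
Outlet amounts (n = n₀ + ν ξ):
  A: 782.4 − 1(674) = 108.4
  B: 0 + 1(674) = 674
  D: 0 + 1(674) = 674
Total out = 108.4 + 674 + 674 = 1456 lbmol/h.

1460 lbmol/h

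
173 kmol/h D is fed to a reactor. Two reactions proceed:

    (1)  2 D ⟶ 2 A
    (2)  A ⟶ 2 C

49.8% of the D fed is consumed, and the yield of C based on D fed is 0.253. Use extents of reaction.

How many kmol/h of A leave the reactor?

Conversion of D: D consumed = 2ξ₁ = 0.498 × 173 → ξ₁ = 43.08 kmol/h.
Yield of C: 2ξ₂ / 173 = 0.253 → ξ₂ = 21.88 kmol/h.
Outlet amounts (n = n₀ + Σ ν·ξ):
  D: 173 − 2(43.08) = 86.85
  A: 0 + 2(43.08) − 1(21.88) = 64.27
  C: 0 + 2(21.88) = 43.77

64.3 kmol/h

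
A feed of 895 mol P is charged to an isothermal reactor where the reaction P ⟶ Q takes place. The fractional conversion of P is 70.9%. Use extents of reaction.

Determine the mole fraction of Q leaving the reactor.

P reacted = 0.709 × 895 = 634.6 mol; ν_P = −1, so ξ = 634.6/1 = 634.6 mol.
Outlet amounts (n = n₀ + ν ξ):
  P: 895 − 1(634.6) = 260.4
  Q: 0 + 1(634.6) = 634.6
Total out = 895 mol; y_Q = 634.6 / 895 = 0.709.

0.709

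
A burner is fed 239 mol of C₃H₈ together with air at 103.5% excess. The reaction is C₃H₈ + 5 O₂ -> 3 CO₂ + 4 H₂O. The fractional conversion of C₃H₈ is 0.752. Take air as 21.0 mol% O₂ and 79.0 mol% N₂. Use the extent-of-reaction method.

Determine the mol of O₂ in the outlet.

1530 mol

Stoichiometric O₂ = 5 × 239 = 1195 mol; O₂ fed = 1195 × 2.035 = 2432 mol.
N₂ fed = 2432 × 79/21 = 9148 mol.
Fuel reacted = 0.752 × 239 → ξ = 179.7 mol.
Outlet (n = n₀ + ν ξ):
  C₃H₈: 239 − 1(179.7) = 59.27
  O₂: 2432 − 5(179.7) = 1533
  N₂: 9148 (inert)
  CO₂: 0 + 3(179.7) = 539.2
  H₂O: 0 + 4(179.7) = 718.9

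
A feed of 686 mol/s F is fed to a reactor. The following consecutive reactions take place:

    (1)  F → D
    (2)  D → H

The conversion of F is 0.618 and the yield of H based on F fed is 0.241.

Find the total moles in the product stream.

686 mol/s

Conversion of F: F consumed = 1ξ₁ = 0.618 × 686 → ξ₁ = 423.9 mol/s.
Yield of H: 1ξ₂ / 686 = 0.241 → ξ₂ = 165.3 mol/s.
Outlet amounts (n = n₀ + Σ ν·ξ):
  F: 686 − 1(423.9) = 262.1
  D: 0 + 1(423.9) − 1(165.3) = 258.6
  H: 0 + 1(165.3) = 165.3
Total out = 262.1 + 258.6 + 165.3 = 686 mol/s.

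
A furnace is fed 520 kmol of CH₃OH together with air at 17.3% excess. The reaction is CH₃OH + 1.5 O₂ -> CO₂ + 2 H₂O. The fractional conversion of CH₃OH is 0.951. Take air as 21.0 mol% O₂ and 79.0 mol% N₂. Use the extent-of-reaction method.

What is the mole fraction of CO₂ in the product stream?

0.0965

Stoichiometric O₂ = 1.5 × 520 = 780 kmol; O₂ fed = 780 × 1.173 = 914.9 kmol.
N₂ fed = 914.9 × 79/21 = 3442 kmol.
Fuel reacted = 0.951 × 520 → ξ = 494.5 kmol.
Outlet (n = n₀ + ν ξ):
  CH₃OH: 520 − 1(494.5) = 25.48
  O₂: 914.9 − 1.5(494.5) = 173.2
  N₂: 3442 (inert)
  CO₂: 0 + 1(494.5) = 494.5
  H₂O: 0 + 2(494.5) = 989
Total out = 5124 kmol; y_CO₂ = 494.5 / 5124 = 0.09651.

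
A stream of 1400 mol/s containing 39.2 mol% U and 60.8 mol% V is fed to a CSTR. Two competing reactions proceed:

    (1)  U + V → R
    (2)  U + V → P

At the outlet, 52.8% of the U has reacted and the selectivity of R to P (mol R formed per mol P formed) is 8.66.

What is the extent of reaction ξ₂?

Conversion of U: U consumed = 0.528 × 548.8 = 289.8 mol/s = 1ξ₁ + 1ξ₂.
Selectivity: 1ξ₁ / (1ξ₂) = 8.66 → ξ₁ = 8.66 ξ₂.
Substitute: (1·8.66 + 1) ξ₂ = 289.8 → ξ₂ = 30 mol/s, ξ₁ = 259.8 mol/s.
Outlet amounts (n = n₀ + Σ ν·ξ):
  U: 548.8 − 1(259.8) − 1(30) = 259
  V: 851.2 − 1(259.8) − 1(30) = 561.4
  R: 0 + 1(259.8) = 259.8
  P: 0 + 1(30) = 30

ξ₂ = 30 mol/s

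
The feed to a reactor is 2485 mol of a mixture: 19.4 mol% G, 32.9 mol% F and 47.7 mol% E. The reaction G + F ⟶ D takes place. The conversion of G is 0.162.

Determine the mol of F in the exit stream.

739 mol

G reacted = 0.162 × 482.1 = 78.1 mol; ν_G = −1, so ξ = 78.1/1 = 78.1 mol.
Outlet amounts (n = n₀ + ν ξ):
  G: 482.1 − 1(78.1) = 404
  F: 817.6 − 1(78.1) = 739.5
  D: 0 + 1(78.1) = 78.1
  E: 1185 (inert)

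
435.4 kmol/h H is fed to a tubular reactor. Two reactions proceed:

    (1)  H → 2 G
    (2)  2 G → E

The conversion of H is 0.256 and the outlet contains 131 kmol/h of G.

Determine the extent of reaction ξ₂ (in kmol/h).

ξ₂ = 46 kmol/h

Conversion of H: H consumed = 1ξ₁ = 0.256 × 435.4 → ξ₁ = 111.5 kmol/h.
G balance: n_G = 0 + 2ξ₁ − 2ξ₂ = 131 → ξ₂ = (2·111.5 − 131)/2 = 45.96 kmol/h.
Outlet amounts (n = n₀ + Σ ν·ξ):
  H: 435.4 − 1(111.5) = 323.9
  G: 0 + 2(111.5) − 2(45.96) = 131
  E: 0 + 1(45.96) = 45.96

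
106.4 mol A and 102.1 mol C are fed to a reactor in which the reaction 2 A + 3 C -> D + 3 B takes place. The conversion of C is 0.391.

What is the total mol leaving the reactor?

195 mol

C reacted = 0.391 × 102.1 = 39.92 mol; ν_C = −3, so ξ = 39.92/3 = 13.31 mol.
Outlet amounts (n = n₀ + ν ξ):
  A: 106.4 − 2(13.31) = 79.79
  C: 102.1 − 3(13.31) = 62.18
  D: 0 + 1(13.31) = 13.31
  B: 0 + 3(13.31) = 39.92
Total out = 79.79 + 62.18 + 13.31 + 39.92 = 195.2 mol.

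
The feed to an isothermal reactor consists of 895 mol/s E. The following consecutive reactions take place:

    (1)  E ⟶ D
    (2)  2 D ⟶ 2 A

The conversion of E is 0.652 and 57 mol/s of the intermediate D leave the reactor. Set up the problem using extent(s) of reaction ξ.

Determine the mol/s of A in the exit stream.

Conversion of E: E consumed = 1ξ₁ = 0.652 × 895 → ξ₁ = 583.5 mol/s.
D balance: n_D = 0 + 1ξ₁ − 2ξ₂ = 57 → ξ₂ = (1·583.5 − 57)/2 = 263.3 mol/s.
Outlet amounts (n = n₀ + Σ ν·ξ):
  E: 895 − 1(583.5) = 311.5
  D: 0 + 1(583.5) − 2(263.3) = 57
  A: 0 + 2(263.3) = 526.5

527 mol/s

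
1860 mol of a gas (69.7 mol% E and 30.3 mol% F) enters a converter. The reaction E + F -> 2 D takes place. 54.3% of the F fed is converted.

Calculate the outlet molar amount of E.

990 mol

F reacted = 0.543 × 563.6 = 306 mol; ν_F = −1, so ξ = 306/1 = 306 mol.
Outlet amounts (n = n₀ + ν ξ):
  E: 1296 − 1(306) = 990.4
  F: 563.6 − 1(306) = 257.6
  D: 0 + 2(306) = 612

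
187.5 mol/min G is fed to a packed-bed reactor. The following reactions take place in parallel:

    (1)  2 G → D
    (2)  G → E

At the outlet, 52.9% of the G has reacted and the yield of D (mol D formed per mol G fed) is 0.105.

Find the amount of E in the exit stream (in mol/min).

Yield of D: 1ξ₁ / 187.5 = 0.105 → ξ₁ = 19.69 mol/min.
Conversion of G: 2ξ₁ + 1ξ₂ = 0.529 × 187.5 = 99.19 → ξ₂ = 59.81 mol/min.
Outlet amounts (n = n₀ + Σ ν·ξ):
  G: 187.5 − 2(19.69) − 1(59.81) = 88.31
  D: 0 + 1(19.69) = 19.69
  E: 0 + 1(59.81) = 59.81

59.8 mol/min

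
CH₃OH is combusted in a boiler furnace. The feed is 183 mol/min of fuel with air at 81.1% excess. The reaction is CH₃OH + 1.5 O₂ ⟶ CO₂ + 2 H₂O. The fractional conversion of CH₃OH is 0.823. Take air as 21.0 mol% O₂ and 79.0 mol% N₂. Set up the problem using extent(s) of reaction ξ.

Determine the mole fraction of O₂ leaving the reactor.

Stoichiometric O₂ = 1.5 × 183 = 274.5 mol/min; O₂ fed = 274.5 × 1.811 = 497.1 mol/min.
N₂ fed = 497.1 × 79/21 = 1870 mol/min.
Fuel reacted = 0.823 × 183 → ξ = 150.6 mol/min.
Outlet (n = n₀ + ν ξ):
  CH₃OH: 183 − 1(150.6) = 32.39
  O₂: 497.1 − 1.5(150.6) = 271.2
  N₂: 1870 (inert)
  CO₂: 0 + 1(150.6) = 150.6
  H₂O: 0 + 2(150.6) = 301.2
Total out = 2626 mol/min; y_O₂ = 271.2 / 2626 = 0.1033.

0.103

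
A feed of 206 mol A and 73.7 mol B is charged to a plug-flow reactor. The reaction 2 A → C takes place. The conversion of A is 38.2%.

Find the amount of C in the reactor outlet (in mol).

39.3 mol

A reacted = 0.382 × 206 = 78.69 mol; ν_A = −2, so ξ = 78.69/2 = 39.35 mol.
Outlet amounts (n = n₀ + ν ξ):
  A: 206 − 2(39.35) = 127.3
  C: 0 + 1(39.35) = 39.35
  B: 73.7 (inert)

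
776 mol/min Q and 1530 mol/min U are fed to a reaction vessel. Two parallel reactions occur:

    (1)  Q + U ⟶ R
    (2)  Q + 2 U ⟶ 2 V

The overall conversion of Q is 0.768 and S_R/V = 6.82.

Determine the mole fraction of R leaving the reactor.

0.325

Conversion of Q: Q consumed = 0.768 × 776 = 596 mol/min = 1ξ₁ + 1ξ₂.
Selectivity: 1ξ₁ / (2ξ₂) = 6.82 → ξ₁ = 13.64 ξ₂.
Substitute: (1·13.64 + 1) ξ₂ = 596 → ξ₂ = 40.71 mol/min, ξ₁ = 555.3 mol/min.
Outlet amounts (n = n₀ + Σ ν·ξ):
  Q: 776 − 1(555.3) − 1(40.71) = 180
  U: 1530 − 1(555.3) − 2(40.71) = 893.3
  R: 0 + 1(555.3) = 555.3
  V: 0 + 2(40.71) = 81.42
Total out = 1710 mol/min; y_R = 555.3 / 1710 = 0.3247.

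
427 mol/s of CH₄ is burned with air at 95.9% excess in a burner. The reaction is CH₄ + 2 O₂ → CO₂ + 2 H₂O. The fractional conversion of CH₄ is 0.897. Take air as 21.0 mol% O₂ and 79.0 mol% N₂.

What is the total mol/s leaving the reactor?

Stoichiometric O₂ = 2 × 427 = 854 mol/s; O₂ fed = 854 × 1.959 = 1673 mol/s.
N₂ fed = 1673 × 79/21 = 6294 mol/s.
Fuel reacted = 0.897 × 427 → ξ = 383 mol/s.
Outlet (n = n₀ + ν ξ):
  CH₄: 427 − 1(383) = 43.98
  O₂: 1673 − 2(383) = 906.9
  N₂: 6294 (inert)
  CO₂: 0 + 1(383) = 383
  H₂O: 0 + 2(383) = 766
Total out = 43.98 + 906.9 + 6294 + 383 + 766 = 8394 mol/s.

8390 mol/s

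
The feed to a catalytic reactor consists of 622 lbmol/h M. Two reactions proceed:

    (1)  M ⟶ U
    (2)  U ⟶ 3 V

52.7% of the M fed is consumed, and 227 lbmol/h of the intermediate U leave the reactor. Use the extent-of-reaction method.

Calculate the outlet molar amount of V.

Conversion of M: M consumed = 1ξ₁ = 0.527 × 622 → ξ₁ = 327.8 lbmol/h.
U balance: n_U = 0 + 1ξ₁ − 1ξ₂ = 227 → ξ₂ = (1·327.8 − 227)/1 = 100.8 lbmol/h.
Outlet amounts (n = n₀ + Σ ν·ξ):
  M: 622 − 1(327.8) = 294.2
  U: 0 + 1(327.8) − 1(100.8) = 227
  V: 0 + 3(100.8) = 302.4

302 lbmol/h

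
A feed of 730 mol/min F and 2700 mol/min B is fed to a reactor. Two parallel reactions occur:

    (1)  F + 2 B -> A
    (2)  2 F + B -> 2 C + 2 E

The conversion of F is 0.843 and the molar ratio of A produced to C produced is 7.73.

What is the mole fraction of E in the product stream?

Conversion of F: F consumed = 0.843 × 730 = 615.4 mol/min = 1ξ₁ + 2ξ₂.
Selectivity: 1ξ₁ / (2ξ₂) = 7.73 → ξ₁ = 15.46 ξ₂.
Substitute: (1·15.46 + 2) ξ₂ = 615.4 → ξ₂ = 35.25 mol/min, ξ₁ = 544.9 mol/min.
Outlet amounts (n = n₀ + Σ ν·ξ):
  F: 730 − 1(544.9) − 2(35.25) = 114.6
  B: 2700 − 2(544.9) − 1(35.25) = 1575
  A: 0 + 1(544.9) = 544.9
  C: 0 + 2(35.25) = 70.49
  E: 0 + 2(35.25) = 70.49
Total out = 2375 mol/min; y_E = 70.49 / 2375 = 0.02967.

0.0297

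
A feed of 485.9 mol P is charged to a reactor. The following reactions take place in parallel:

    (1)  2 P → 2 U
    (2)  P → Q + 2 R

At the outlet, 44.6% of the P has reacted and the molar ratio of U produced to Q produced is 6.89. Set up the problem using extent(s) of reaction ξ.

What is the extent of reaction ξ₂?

ξ₂ = 27.5 mol

Conversion of P: P consumed = 0.446 × 485.9 = 216.7 mol = 2ξ₁ + 1ξ₂.
Selectivity: 2ξ₁ / (1ξ₂) = 6.89 → ξ₁ = 3.445 ξ₂.
Substitute: (2·3.445 + 1) ξ₂ = 216.7 → ξ₂ = 27.47 mol, ξ₁ = 94.62 mol.
Outlet amounts (n = n₀ + Σ ν·ξ):
  P: 485.9 − 2(94.62) − 1(27.47) = 269.2
  U: 0 + 2(94.62) = 189.2
  Q: 0 + 1(27.47) = 27.47
  R: 0 + 2(27.47) = 54.93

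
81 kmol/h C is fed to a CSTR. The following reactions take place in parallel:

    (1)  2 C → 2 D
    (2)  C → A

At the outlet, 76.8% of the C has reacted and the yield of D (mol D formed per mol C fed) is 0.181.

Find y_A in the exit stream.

Yield of D: 2ξ₁ / 81 = 0.181 → ξ₁ = 7.33 kmol/h.
Conversion of C: 2ξ₁ + 1ξ₂ = 0.768 × 81 = 62.21 → ξ₂ = 47.55 kmol/h.
Outlet amounts (n = n₀ + Σ ν·ξ):
  C: 81 − 2(7.33) − 1(47.55) = 18.79
  D: 0 + 2(7.33) = 14.66
  A: 0 + 1(47.55) = 47.55
Total out = 81 kmol/h; y_A = 47.55 / 81 = 0.587.

0.587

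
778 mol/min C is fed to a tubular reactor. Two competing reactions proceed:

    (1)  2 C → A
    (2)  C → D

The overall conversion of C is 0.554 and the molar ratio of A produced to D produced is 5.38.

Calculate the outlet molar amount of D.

36.7 mol/min

Conversion of C: C consumed = 0.554 × 778 = 431 mol/min = 2ξ₁ + 1ξ₂.
Selectivity: 1ξ₁ / (1ξ₂) = 5.38 → ξ₁ = 5.38 ξ₂.
Substitute: (2·5.38 + 1) ξ₂ = 431 → ξ₂ = 36.65 mol/min, ξ₁ = 197.2 mol/min.
Outlet amounts (n = n₀ + Σ ν·ξ):
  C: 778 − 2(197.2) − 1(36.65) = 347
  A: 0 + 1(197.2) = 197.2
  D: 0 + 1(36.65) = 36.65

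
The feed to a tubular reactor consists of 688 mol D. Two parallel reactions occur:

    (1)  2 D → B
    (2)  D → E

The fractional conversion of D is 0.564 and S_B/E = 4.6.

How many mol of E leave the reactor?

Conversion of D: D consumed = 0.564 × 688 = 388 mol = 2ξ₁ + 1ξ₂.
Selectivity: 1ξ₁ / (1ξ₂) = 4.6 → ξ₁ = 4.6 ξ₂.
Substitute: (2·4.6 + 1) ξ₂ = 388 → ξ₂ = 38.04 mol, ξ₁ = 175 mol.
Outlet amounts (n = n₀ + Σ ν·ξ):
  D: 688 − 2(175) − 1(38.04) = 300
  B: 0 + 1(175) = 175
  E: 0 + 1(38.04) = 38.04

38 mol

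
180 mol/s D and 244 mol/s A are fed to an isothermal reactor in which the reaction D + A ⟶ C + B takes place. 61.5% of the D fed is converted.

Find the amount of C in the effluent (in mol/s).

D reacted = 0.615 × 180 = 110.7 mol/s; ν_D = −1, so ξ = 110.7/1 = 110.7 mol/s.
Outlet amounts (n = n₀ + ν ξ):
  D: 180 − 1(110.7) = 69.3
  A: 244 − 1(110.7) = 133.3
  C: 0 + 1(110.7) = 110.7
  B: 0 + 1(110.7) = 110.7

111 mol/s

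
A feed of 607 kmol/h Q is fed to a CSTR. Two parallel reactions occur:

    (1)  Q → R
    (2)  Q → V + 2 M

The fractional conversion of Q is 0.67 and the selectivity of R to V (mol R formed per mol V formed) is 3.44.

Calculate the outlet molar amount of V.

Conversion of Q: Q consumed = 0.67 × 607 = 406.7 kmol/h = 1ξ₁ + 1ξ₂.
Selectivity: 1ξ₁ / (1ξ₂) = 3.44 → ξ₁ = 3.44 ξ₂.
Substitute: (1·3.44 + 1) ξ₂ = 406.7 → ξ₂ = 91.6 kmol/h, ξ₁ = 315.1 kmol/h.
Outlet amounts (n = n₀ + Σ ν·ξ):
  Q: 607 − 1(315.1) − 1(91.6) = 200.3
  R: 0 + 1(315.1) = 315.1
  V: 0 + 1(91.6) = 91.6
  M: 0 + 2(91.6) = 183.2

91.6 kmol/h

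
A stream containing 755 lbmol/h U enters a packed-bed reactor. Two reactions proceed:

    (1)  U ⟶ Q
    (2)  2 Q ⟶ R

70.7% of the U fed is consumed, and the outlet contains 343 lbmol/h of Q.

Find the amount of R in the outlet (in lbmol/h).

Conversion of U: U consumed = 1ξ₁ = 0.707 × 755 → ξ₁ = 533.8 lbmol/h.
Q balance: n_Q = 0 + 1ξ₁ − 2ξ₂ = 343 → ξ₂ = (1·533.8 − 343)/2 = 95.39 lbmol/h.
Outlet amounts (n = n₀ + Σ ν·ξ):
  U: 755 − 1(533.8) = 221.2
  Q: 0 + 1(533.8) − 2(95.39) = 343
  R: 0 + 1(95.39) = 95.39

95.4 lbmol/h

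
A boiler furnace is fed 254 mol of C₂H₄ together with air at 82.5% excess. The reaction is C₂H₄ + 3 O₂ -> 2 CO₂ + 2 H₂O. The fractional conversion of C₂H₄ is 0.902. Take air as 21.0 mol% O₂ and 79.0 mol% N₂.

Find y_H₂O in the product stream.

0.0666

Stoichiometric O₂ = 3 × 254 = 762 mol; O₂ fed = 762 × 1.825 = 1391 mol.
N₂ fed = 1391 × 79/21 = 5231 mol.
Fuel reacted = 0.902 × 254 → ξ = 229.1 mol.
Outlet (n = n₀ + ν ξ):
  C₂H₄: 254 − 1(229.1) = 24.89
  O₂: 1391 − 3(229.1) = 703.3
  N₂: 5231 (inert)
  CO₂: 0 + 2(229.1) = 458.2
  H₂O: 0 + 2(229.1) = 458.2
Total out = 6876 mol; y_H₂O = 458.2 / 6876 = 0.06664.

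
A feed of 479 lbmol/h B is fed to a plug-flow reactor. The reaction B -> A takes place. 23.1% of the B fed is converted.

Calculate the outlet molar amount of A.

111 lbmol/h

B reacted = 0.231 × 479 = 110.6 lbmol/h; ν_B = −1, so ξ = 110.6/1 = 110.6 lbmol/h.
Outlet amounts (n = n₀ + ν ξ):
  B: 479 − 1(110.6) = 368.4
  A: 0 + 1(110.6) = 110.6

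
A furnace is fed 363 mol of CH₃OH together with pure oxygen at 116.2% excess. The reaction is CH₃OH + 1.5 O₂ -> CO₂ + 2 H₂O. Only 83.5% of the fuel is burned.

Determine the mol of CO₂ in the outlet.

303 mol

Stoichiometric O₂ = 1.5 × 363 = 544.5 mol; O₂ fed = 544.5 × 2.162 = 1177 mol.
Fuel reacted = 0.835 × 363 → ξ = 303.1 mol.
Outlet (n = n₀ + ν ξ):
  CH₃OH: 363 − 1(303.1) = 59.9
  O₂: 1177 − 1.5(303.1) = 722.6
  CO₂: 0 + 1(303.1) = 303.1
  H₂O: 0 + 2(303.1) = 606.2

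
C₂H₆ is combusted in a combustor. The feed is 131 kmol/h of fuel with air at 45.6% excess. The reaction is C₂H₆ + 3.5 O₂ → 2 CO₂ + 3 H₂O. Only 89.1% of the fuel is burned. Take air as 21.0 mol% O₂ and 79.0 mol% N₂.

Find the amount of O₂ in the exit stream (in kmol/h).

Stoichiometric O₂ = 3.5 × 131 = 458.5 kmol/h; O₂ fed = 458.5 × 1.456 = 667.6 kmol/h.
N₂ fed = 667.6 × 79/21 = 2511 kmol/h.
Fuel reacted = 0.891 × 131 → ξ = 116.7 kmol/h.
Outlet (n = n₀ + ν ξ):
  C₂H₆: 131 − 1(116.7) = 14.28
  O₂: 667.6 − 3.5(116.7) = 259.1
  N₂: 2511 (inert)
  CO₂: 0 + 2(116.7) = 233.4
  H₂O: 0 + 3(116.7) = 350.2

259 kmol/h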